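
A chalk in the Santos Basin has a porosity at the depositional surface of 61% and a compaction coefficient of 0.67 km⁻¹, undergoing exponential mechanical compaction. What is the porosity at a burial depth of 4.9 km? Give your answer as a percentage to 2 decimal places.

φ = φ₀·exp(−β·z) = 0.61 × exp(−0.67 × 4.9) = 0.61 × exp(−3.283)
  = 0.61 × 0.0375 = 0.0229

2.29%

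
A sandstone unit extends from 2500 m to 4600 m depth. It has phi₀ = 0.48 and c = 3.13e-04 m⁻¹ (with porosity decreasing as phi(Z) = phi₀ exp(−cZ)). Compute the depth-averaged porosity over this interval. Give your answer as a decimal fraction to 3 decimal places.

0.161

Working in km (1 km = 1000 m; c in km⁻¹ = c in m⁻¹ × 1000):
⟨phi⟩ = (1/(Z₂−Z₁)) ∫ phi₀ e^(−cZ) dZ = phi₀·(e^(−c·Z₁) − e^(−c·Z₂)) / (c·(Z₂−Z₁))
e^(−0.313×2.5) = 0.4573; e^(−0.313×4.6) = 0.2370
⟨phi⟩ = 0.48 × (0.4573 − 0.2370) / (0.313 × 2.1) = 0.48 × 0.3351 = 0.1609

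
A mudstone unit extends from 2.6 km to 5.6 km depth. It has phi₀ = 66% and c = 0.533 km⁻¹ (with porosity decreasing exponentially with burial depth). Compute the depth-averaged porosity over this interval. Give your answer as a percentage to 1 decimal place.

8.2%

⟨phi⟩ = (1/(d₂−d₁)) ∫ phi₀ e^(−cd) dd = phi₀·(e^(−c·d₁) − e^(−c·d₂)) / (c·(d₂−d₁))
e^(−0.533×2.6) = 0.2501; e^(−0.533×5.6) = 0.0505
⟨phi⟩ = 0.66 × (0.2501 − 0.0505) / (0.533 × 3) = 0.66 × 0.1248 = 0.0824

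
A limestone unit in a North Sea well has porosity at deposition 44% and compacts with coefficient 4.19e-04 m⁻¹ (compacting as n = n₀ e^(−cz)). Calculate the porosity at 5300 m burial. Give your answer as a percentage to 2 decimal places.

Working in km (1 km = 1000 m; c in km⁻¹ = c in m⁻¹ × 1000):
n = n₀·exp(−c·z) = 0.44 × exp(−0.419 × 5.3) = 0.44 × exp(−2.221)
  = 0.44 × 0.1085 = 0.0478

4.78%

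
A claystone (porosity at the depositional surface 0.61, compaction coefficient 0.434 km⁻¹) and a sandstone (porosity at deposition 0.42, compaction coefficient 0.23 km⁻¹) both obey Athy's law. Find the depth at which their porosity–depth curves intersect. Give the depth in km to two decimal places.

Set phi₀ₐ e^(−βₐd) = phi₀ᵦ e^(−βᵦd) ⇒ ln(phi₀ₐ/phi₀ᵦ) = (βₐ − βᵦ)·d
d = ln(0.61/0.42) / (0.434 − 0.23) = 0.3732 / 0.204 = 1.829 km

1.83 km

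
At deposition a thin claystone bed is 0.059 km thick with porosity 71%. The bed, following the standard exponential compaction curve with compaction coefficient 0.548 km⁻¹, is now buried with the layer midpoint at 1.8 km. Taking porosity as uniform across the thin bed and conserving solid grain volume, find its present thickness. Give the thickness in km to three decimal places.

0.023 km

Porosity at 1.8 km: phi = 0.71·exp(−0.548×1.8) = 0.2648
Solid-volume conservation: h(1−phi) = h₀(1−phi₀) ⇒ h = h₀·(1−phi₀)/(1−phi)
h = 0.059 × (1 − 0.71)/(1 − 0.2648) = 0.059 × 0.3944 = 0.0233 km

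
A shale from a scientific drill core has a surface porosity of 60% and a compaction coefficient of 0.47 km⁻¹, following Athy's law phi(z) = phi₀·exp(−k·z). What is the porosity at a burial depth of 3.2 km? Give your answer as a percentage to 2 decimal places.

phi = phi₀·exp(−k·z) = 0.6 × exp(−0.47 × 3.2) = 0.6 × exp(−1.504)
  = 0.6 × 0.2222 = 0.1333

13.33%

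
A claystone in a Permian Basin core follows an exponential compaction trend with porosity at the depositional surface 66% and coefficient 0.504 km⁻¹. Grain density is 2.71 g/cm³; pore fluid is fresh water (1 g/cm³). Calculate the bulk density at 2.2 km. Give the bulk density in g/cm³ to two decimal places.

Porosity at depth: phi = 0.66·exp(−0.504×2.2) = 0.66×0.3300 = 0.2178
Bulk density: ρ_b = (1−phi)ρ_g + phi·ρ_f = 0.7822×2.71 + 0.2178×1
       = 2.120 + 0.218 = 2.338 g/cm³

2.34 g/cm³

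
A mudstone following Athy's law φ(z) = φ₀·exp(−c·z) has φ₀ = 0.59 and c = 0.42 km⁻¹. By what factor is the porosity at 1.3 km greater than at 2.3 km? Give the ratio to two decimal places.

1.52

φ(z₁)/φ(z₂) = e^(−c·z₁)/e^(−c·z₂) = e^{c(z₂−z₁)}
= exp(0.42 × 1) = exp(0.42) = 1.5220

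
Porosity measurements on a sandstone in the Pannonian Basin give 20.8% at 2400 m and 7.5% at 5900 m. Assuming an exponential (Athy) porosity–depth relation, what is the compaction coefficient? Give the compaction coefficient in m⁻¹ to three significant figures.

Working in km (1 km = 1000 m; c in km⁻¹ = c in m⁻¹ × 1000):
Athy: n(Z) = n₀ e^(−cZ) ⇒ n₁/n₂ = e^{c(Z₂−Z₁)} ⇒ c = ln(n₁/n₂)/(Z₂−Z₁)
c = ln(0.208/0.075) / (5.9 − 2.4) = ln(2.773) / 3.5 = 1.0200 / 3.5 = 0.2914 km⁻¹

0.000291 m⁻¹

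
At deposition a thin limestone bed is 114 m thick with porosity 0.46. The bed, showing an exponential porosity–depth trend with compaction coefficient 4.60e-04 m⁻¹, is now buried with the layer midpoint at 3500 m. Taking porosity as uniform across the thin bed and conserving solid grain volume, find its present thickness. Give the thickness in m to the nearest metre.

68 m

Working in km (1 km = 1000 m; k in km⁻¹ = k in m⁻¹ × 1000):
Porosity at 3.5 km: φ = 0.46·exp(−0.46×3.5) = 0.0919
Solid-volume conservation: h(1−φ) = h₀(1−φ₀) ⇒ h = h₀·(1−φ₀)/(1−φ)
h = 0.114 × (1 − 0.46)/(1 − 0.0919) = 0.114 × 0.5947 = 0.0678 km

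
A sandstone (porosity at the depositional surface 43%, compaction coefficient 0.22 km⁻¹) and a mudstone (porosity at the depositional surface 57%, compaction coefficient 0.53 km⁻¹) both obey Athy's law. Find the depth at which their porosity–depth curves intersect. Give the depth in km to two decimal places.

Set φ₀ₐ e^(−βₐz) = φ₀ᵦ e^(−βᵦz) ⇒ ln(φ₀ₐ/φ₀ᵦ) = (βₐ − βᵦ)·z
z = ln(0.43/0.57) / (0.22 − 0.53) = -0.2819 / -0.31 = 0.909 km

0.91 km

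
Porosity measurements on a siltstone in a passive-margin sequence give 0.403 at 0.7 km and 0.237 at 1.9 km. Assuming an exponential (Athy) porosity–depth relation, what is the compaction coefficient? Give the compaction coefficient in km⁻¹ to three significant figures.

Athy: n(Z) = n₀ e^(−kZ) ⇒ n₁/n₂ = e^{k(Z₂−Z₁)} ⇒ k = ln(n₁/n₂)/(Z₂−Z₁)
k = ln(0.403/0.237) / (1.9 − 0.7) = ln(1.7) / 1.2 = 0.5309 / 1.2 = 0.4424 km⁻¹

0.442 km⁻¹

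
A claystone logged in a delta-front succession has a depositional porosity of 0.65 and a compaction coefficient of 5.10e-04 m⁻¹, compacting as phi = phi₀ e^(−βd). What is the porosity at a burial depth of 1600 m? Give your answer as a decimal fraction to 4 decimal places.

0.2874

Working in km (1 km = 1000 m; β in km⁻¹ = β in m⁻¹ × 1000):
phi = phi₀·exp(−β·d) = 0.65 × exp(−0.51 × 1.6) = 0.65 × exp(−0.816)
  = 0.65 × 0.4422 = 0.2874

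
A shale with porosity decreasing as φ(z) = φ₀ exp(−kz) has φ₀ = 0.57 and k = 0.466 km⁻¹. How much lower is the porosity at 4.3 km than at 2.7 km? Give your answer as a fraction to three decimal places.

φ(2.7) = 0.57·e^(−0.466×2.7) = 0.1620
φ(4.3) = 0.57·e^(−0.466×4.3) = 0.0768
Δφ = 0.1620 − 0.0768 = 0.0851

0.085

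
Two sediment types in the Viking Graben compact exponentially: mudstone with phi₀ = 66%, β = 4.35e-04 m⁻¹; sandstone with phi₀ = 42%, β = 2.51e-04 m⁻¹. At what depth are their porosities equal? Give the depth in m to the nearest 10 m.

Working in km (1 km = 1000 m; β in km⁻¹ = β in m⁻¹ × 1000):
Set phi₀ₐ e^(−βₐd) = phi₀ᵦ e^(−βᵦd) ⇒ ln(phi₀ₐ/phi₀ᵦ) = (βₐ − βᵦ)·d
d = ln(0.66/0.42) / (0.435 − 0.251) = 0.4520 / 0.184 = 2.456 km

2460 m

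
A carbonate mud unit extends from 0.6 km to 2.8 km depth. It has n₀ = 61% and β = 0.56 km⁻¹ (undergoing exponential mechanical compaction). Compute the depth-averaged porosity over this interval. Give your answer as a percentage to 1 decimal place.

⟨n⟩ = (1/(Z₂−Z₁)) ∫ n₀ e^(−βZ) dZ = n₀·(e^(−β·Z₁) − e^(−β·Z₂)) / (β·(Z₂−Z₁))
e^(−0.56×0.6) = 0.7146; e^(−0.56×2.8) = 0.2085
⟨n⟩ = 0.61 × (0.7146 − 0.2085) / (0.56 × 2.2) = 0.61 × 0.4108 = 0.2506

25.1%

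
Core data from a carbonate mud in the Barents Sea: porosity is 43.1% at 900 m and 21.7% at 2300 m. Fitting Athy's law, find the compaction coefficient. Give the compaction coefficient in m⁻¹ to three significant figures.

0.000490 m⁻¹

Working in km (1 km = 1000 m; β in km⁻¹ = β in m⁻¹ × 1000):
Athy: phi(Z) = phi₀ e^(−βZ) ⇒ phi₁/phi₂ = e^{β(Z₂−Z₁)} ⇒ β = ln(phi₁/phi₂)/(Z₂−Z₁)
β = ln(0.431/0.217) / (2.3 − 0.9) = ln(1.986) / 1.4 = 0.6862 / 1.4 = 0.4902 km⁻¹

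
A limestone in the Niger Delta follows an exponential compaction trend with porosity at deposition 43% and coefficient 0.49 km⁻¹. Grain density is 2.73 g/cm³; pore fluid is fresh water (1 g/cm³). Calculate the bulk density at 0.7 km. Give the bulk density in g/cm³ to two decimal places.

Porosity at depth: φ = 0.43·exp(−0.49×0.7) = 0.43×0.7096 = 0.3051
Bulk density: ρ_b = (1−φ)ρ_g + φ·ρ_f = 0.6949×2.73 + 0.3051×1
       = 1.897 + 0.305 = 2.202 g/cm³

2.20 g/cm³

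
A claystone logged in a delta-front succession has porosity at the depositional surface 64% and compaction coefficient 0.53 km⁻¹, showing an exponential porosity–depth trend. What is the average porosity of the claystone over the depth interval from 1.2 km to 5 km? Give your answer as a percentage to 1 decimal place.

⟨n⟩ = (1/(z₂−z₁)) ∫ n₀ e^(−kz) dz = n₀·(e^(−k·z₁) − e^(−k·z₂)) / (k·(z₂−z₁))
e^(−0.53×1.2) = 0.5294; e^(−0.53×5) = 0.0707
⟨n⟩ = 0.64 × (0.5294 − 0.0707) / (0.53 × 3.8) = 0.64 × 0.2278 = 0.1458

14.6%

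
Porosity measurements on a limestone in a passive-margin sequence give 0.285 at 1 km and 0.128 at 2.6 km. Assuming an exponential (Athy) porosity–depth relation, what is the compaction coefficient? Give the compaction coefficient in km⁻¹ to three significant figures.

0.500 km⁻¹

Athy: φ(d) = φ₀ e^(−βd) ⇒ φ₁/φ₂ = e^{β(d₂−d₁)} ⇒ β = ln(φ₁/φ₂)/(d₂−d₁)
β = ln(0.285/0.128) / (2.6 − 1) = ln(2.227) / 1.6 = 0.8005 / 1.6 = 0.5003 km⁻¹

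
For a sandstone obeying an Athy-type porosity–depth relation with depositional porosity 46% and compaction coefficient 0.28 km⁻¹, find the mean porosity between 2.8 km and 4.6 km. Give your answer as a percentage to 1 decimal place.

⟨n⟩ = (1/(z₂−z₁)) ∫ n₀ e^(−cz) dz = n₀·(e^(−c·z₁) − e^(−c·z₂)) / (c·(z₂−z₁))
e^(−0.28×2.8) = 0.4566; e^(−0.28×4.6) = 0.2758
⟨n⟩ = 0.46 × (0.4566 − 0.2758) / (0.28 × 1.8) = 0.46 × 0.3586 = 0.1650

16.5%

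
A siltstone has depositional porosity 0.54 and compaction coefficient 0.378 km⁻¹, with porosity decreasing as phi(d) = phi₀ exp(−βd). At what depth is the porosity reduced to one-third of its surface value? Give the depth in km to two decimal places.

2.91 km

phi/phi₀ = 1/3 ⇒ exp(−β·d) = 1/3 ⇒ d = ln(3) / β
d = 1.0986 / 0.378 = 2.906 km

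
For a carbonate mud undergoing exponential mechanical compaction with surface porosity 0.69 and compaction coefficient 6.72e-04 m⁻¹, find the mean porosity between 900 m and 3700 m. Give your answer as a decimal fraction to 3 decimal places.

Working in km (1 km = 1000 m; β in km⁻¹ = β in m⁻¹ × 1000):
⟨phi⟩ = (1/(Z₂−Z₁)) ∫ phi₀ e^(−βZ) dZ = phi₀·(e^(−β·Z₁) − e^(−β·Z₂)) / (β·(Z₂−Z₁))
e^(−0.672×0.9) = 0.5462; e^(−0.672×3.7) = 0.0832
⟨phi⟩ = 0.69 × (0.5462 − 0.0832) / (0.672 × 2.8) = 0.69 × 0.2461 = 0.1698

0.170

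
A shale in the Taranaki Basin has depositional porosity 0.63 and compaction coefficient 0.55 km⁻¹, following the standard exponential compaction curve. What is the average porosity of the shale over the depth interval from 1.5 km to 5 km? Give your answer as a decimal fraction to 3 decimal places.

⟨n⟩ = (1/(d₂−d₁)) ∫ n₀ e^(−cd) dd = n₀·(e^(−c·d₁) − e^(−c·d₂)) / (c·(d₂−d₁))
e^(−0.55×1.5) = 0.4382; e^(−0.55×5) = 0.0639
⟨n⟩ = 0.63 × (0.4382 − 0.0639) / (0.55 × 3.5) = 0.63 × 0.1944 = 0.1225

0.123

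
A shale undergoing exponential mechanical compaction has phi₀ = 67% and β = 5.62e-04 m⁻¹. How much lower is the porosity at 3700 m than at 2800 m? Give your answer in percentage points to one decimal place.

5.5 percentage points

Working in km (1 km = 1000 m; β in km⁻¹ = β in m⁻¹ × 1000):
phi(2.8) = 0.67·e^(−0.562×2.8) = 0.1389
phi(3.7) = 0.67·e^(−0.562×3.7) = 0.0838
Δphi = 0.1389 − 0.0838 = 0.0551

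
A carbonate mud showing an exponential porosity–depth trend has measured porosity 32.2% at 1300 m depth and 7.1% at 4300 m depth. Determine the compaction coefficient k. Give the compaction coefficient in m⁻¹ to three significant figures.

Working in km (1 km = 1000 m; k in km⁻¹ = k in m⁻¹ × 1000):
Athy: n(z) = n₀ e^(−kz) ⇒ n₁/n₂ = e^{k(z₂−z₁)} ⇒ k = ln(n₁/n₂)/(z₂−z₁)
k = ln(0.322/0.071) / (4.3 − 1.3) = ln(4.535) / 3 = 1.5119 / 3 = 0.504 km⁻¹

0.000504 m⁻¹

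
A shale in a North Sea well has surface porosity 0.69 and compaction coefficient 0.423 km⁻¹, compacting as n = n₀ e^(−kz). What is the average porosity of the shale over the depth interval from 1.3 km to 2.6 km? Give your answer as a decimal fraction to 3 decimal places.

0.306

⟨n⟩ = (1/(z₂−z₁)) ∫ n₀ e^(−kz) dz = n₀·(e^(−k·z₁) − e^(−k·z₂)) / (k·(z₂−z₁))
e^(−0.423×1.3) = 0.5770; e^(−0.423×2.6) = 0.3329
⟨n⟩ = 0.69 × (0.5770 − 0.3329) / (0.423 × 1.3) = 0.69 × 0.4438 = 0.3063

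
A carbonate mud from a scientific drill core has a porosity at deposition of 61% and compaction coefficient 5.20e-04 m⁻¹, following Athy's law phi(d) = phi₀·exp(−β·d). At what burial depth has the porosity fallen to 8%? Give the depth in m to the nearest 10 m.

3910 m

Working in km (1 km = 1000 m; β in km⁻¹ = β in m⁻¹ × 1000):
Invert Athy's law: d = ln(phi₀/phi) / β
d = ln(0.61/0.08) / 0.52 = ln(7.625) / 0.52 = 2.0314 / 0.52 = 3.907 km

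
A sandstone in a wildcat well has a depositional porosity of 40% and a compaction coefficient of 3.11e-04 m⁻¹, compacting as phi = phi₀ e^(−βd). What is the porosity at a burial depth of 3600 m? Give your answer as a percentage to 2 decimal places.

Working in km (1 km = 1000 m; β in km⁻¹ = β in m⁻¹ × 1000):
phi = phi₀·exp(−β·d) = 0.4 × exp(−0.311 × 3.6) = 0.4 × exp(−1.12)
  = 0.4 × 0.3264 = 0.1306

13.06%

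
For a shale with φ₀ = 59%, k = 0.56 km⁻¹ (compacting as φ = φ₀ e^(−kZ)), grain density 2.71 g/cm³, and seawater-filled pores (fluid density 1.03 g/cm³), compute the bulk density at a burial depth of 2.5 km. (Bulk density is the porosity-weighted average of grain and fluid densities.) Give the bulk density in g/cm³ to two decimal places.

Porosity at depth: φ = 0.59·exp(−0.56×2.5) = 0.59×0.2466 = 0.1455
Bulk density: ρ_b = (1−φ)ρ_g + φ·ρ_f = 0.8545×2.71 + 0.1455×1.03
       = 2.316 + 0.150 = 2.466 g/cm³

2.47 g/cm³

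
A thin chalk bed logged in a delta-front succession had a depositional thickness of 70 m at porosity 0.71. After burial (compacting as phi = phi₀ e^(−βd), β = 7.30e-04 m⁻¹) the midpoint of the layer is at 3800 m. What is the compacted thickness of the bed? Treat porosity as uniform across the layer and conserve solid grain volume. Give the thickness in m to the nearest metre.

Working in km (1 km = 1000 m; β in km⁻¹ = β in m⁻¹ × 1000):
Porosity at 3.8 km: phi = 0.71·exp(−0.73×3.8) = 0.0443
Solid-volume conservation: h(1−phi) = h₀(1−phi₀) ⇒ h = h₀·(1−phi₀)/(1−phi)
h = 0.07 × (1 − 0.71)/(1 − 0.0443) = 0.07 × 0.3034 = 0.0212 km

21 m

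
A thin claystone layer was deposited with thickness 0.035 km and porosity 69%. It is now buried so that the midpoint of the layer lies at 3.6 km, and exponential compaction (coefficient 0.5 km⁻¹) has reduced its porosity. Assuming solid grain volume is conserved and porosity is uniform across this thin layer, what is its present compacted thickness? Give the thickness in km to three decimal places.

Porosity at 3.6 km: n = 0.69·exp(−0.5×3.6) = 0.1141
Solid-volume conservation: h(1−n) = h₀(1−n₀) ⇒ h = h₀·(1−n₀)/(1−n)
h = 0.035 × (1 − 0.69)/(1 − 0.1141) = 0.035 × 0.3499 = 0.0122 km

0.012 km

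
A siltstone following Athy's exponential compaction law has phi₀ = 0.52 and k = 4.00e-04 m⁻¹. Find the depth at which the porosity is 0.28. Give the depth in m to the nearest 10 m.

1550 m

Working in km (1 km = 1000 m; k in km⁻¹ = k in m⁻¹ × 1000):
Invert Athy's law: d = ln(phi₀/phi) / k
d = ln(0.52/0.28) / 0.4 = ln(1.857) / 0.4 = 0.6190 / 0.4 = 1.548 km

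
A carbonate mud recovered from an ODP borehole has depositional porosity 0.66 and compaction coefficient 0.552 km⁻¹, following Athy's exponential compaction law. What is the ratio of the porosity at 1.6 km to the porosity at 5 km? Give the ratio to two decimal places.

6.53

phi(Z₁)/phi(Z₂) = e^(−β·Z₁)/e^(−β·Z₂) = e^{β(Z₂−Z₁)}
= exp(0.552 × 3.4) = exp(1.877) = 6.5326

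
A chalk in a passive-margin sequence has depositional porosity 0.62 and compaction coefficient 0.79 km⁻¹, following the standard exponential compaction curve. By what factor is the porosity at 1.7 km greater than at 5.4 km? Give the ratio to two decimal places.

phi(d₁)/phi(d₂) = e^(−k·d₁)/e^(−k·d₂) = e^{k(d₂−d₁)}
= exp(0.79 × 3.7) = exp(2.923) = 18.5970

18.60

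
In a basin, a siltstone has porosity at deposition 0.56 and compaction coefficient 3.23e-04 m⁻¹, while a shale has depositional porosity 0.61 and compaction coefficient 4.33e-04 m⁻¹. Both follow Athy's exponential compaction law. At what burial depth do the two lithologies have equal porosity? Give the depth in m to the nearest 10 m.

780 m

Working in km (1 km = 1000 m; β in km⁻¹ = β in m⁻¹ × 1000):
Set n₀ₐ e^(−βₐz) = n₀ᵦ e^(−βᵦz) ⇒ ln(n₀ₐ/n₀ᵦ) = (βₐ − βᵦ)·z
z = ln(0.56/0.61) / (0.323 − 0.433) = -0.0855 / -0.11 = 0.777 km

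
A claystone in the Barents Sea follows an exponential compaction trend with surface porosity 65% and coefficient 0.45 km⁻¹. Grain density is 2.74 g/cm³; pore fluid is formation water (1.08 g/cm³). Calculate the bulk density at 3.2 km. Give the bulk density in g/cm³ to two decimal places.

2.48 g/cm³

Porosity at depth: phi = 0.65·exp(−0.45×3.2) = 0.65×0.2369 = 0.1540
Bulk density: ρ_b = (1−phi)ρ_g + phi·ρ_f = 0.8460×2.74 + 0.1540×1.08
       = 2.318 + 0.166 = 2.484 g/cm³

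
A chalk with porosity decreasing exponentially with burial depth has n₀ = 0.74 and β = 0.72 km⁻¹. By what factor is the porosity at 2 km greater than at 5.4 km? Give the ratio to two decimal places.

n(d₁)/n(d₂) = e^(−β·d₁)/e^(−β·d₂) = e^{β(d₂−d₁)}
= exp(0.72 × 3.4) = exp(2.448) = 11.5652

11.57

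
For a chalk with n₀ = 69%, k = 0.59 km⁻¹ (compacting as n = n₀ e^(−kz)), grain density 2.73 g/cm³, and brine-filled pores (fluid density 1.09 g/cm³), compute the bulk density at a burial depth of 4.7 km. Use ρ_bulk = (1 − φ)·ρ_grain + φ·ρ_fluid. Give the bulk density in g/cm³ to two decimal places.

Porosity at depth: n = 0.69·exp(−0.59×4.7) = 0.69×0.0625 = 0.0431
Bulk density: ρ_b = (1−n)ρ_g + n·ρ_f = 0.9569×2.73 + 0.0431×1.09
       = 2.612 + 0.047 = 2.659 g/cm³

2.66 g/cm³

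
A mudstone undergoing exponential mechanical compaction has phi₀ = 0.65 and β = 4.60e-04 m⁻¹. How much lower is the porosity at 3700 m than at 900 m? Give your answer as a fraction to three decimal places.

0.311

Working in km (1 km = 1000 m; β in km⁻¹ = β in m⁻¹ × 1000):
phi(0.9) = 0.65·e^(−0.46×0.9) = 0.4297
phi(3.7) = 0.65·e^(−0.46×3.7) = 0.1185
Δphi = 0.4297 − 0.1185 = 0.3111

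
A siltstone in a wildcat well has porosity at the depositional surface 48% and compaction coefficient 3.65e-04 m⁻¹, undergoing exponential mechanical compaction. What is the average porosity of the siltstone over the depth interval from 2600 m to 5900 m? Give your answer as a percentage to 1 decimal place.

Working in km (1 km = 1000 m; β in km⁻¹ = β in m⁻¹ × 1000):
⟨phi⟩ = (1/(z₂−z₁)) ∫ phi₀ e^(−βz) dz = phi₀·(e^(−β·z₁) − e^(−β·z₂)) / (β·(z₂−z₁))
e^(−0.365×2.6) = 0.3871; e^(−0.365×5.9) = 0.1161
⟨phi⟩ = 0.48 × (0.3871 − 0.1161) / (0.365 × 3.3) = 0.48 × 0.2250 = 0.1080

10.8%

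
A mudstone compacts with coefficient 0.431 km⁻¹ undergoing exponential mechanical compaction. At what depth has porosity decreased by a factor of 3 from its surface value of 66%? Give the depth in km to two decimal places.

2.55 km

n/n₀ = 1/3 ⇒ exp(−k·Z) = 1/3 ⇒ Z = ln(3) / k
Z = 1.0986 / 0.431 = 2.549 km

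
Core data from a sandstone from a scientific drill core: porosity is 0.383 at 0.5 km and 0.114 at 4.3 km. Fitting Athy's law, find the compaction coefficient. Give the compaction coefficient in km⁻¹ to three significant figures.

0.319 km⁻¹

Athy: phi(z) = phi₀ e^(−βz) ⇒ phi₁/phi₂ = e^{β(z₂−z₁)} ⇒ β = ln(phi₁/phi₂)/(z₂−z₁)
β = ln(0.383/0.114) / (4.3 − 0.5) = ln(3.36) / 3.8 = 1.2118 / 3.8 = 0.3189 km⁻¹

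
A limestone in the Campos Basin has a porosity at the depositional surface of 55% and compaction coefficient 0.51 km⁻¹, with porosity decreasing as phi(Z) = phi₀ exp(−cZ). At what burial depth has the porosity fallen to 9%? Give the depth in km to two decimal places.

Invert Athy's law: Z = ln(phi₀/phi) / c
Z = ln(0.55/0.09) / 0.51 = ln(6.111) / 0.51 = 1.8101 / 0.51 = 3.549 km

3.55 km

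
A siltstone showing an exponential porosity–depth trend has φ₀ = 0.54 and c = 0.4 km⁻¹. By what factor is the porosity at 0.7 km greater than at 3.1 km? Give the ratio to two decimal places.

2.61

φ(Z₁)/φ(Z₂) = e^(−c·Z₁)/e^(−c·Z₂) = e^{c(Z₂−Z₁)}
= exp(0.4 × 2.4) = exp(0.96) = 2.6117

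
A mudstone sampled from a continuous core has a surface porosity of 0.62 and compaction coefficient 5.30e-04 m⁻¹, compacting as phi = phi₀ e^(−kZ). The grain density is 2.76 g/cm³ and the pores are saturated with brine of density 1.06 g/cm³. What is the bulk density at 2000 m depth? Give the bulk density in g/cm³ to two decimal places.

Working in km (1 km = 1000 m; k in km⁻¹ = k in m⁻¹ × 1000):
Porosity at depth: phi = 0.62·exp(−0.53×2) = 0.62×0.3465 = 0.2148
Bulk density: ρ_b = (1−phi)ρ_g + phi·ρ_f = 0.7852×2.76 + 0.2148×1.06
       = 2.167 + 0.228 = 2.395 g/cm³

2.39 g/cm³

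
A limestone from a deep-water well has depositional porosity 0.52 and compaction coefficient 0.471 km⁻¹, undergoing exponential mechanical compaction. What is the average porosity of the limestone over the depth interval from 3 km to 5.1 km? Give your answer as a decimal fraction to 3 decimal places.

⟨phi⟩ = (1/(z₂−z₁)) ∫ phi₀ e^(−cz) dz = phi₀·(e^(−c·z₁) − e^(−c·z₂)) / (c·(z₂−z₁))
e^(−0.471×3) = 0.2434; e^(−0.471×5.1) = 0.0905
⟨phi⟩ = 0.52 × (0.2434 − 0.0905) / (0.471 × 2.1) = 0.52 × 0.1546 = 0.0804

0.080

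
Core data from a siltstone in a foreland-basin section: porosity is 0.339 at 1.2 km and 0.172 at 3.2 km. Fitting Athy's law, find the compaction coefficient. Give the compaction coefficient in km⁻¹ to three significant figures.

0.339 km⁻¹

Athy: phi(z) = phi₀ e^(−kz) ⇒ phi₁/phi₂ = e^{k(z₂−z₁)} ⇒ k = ln(phi₁/phi₂)/(z₂−z₁)
k = ln(0.339/0.172) / (3.2 − 1.2) = ln(1.971) / 2 = 0.6785 / 2 = 0.3393 km⁻¹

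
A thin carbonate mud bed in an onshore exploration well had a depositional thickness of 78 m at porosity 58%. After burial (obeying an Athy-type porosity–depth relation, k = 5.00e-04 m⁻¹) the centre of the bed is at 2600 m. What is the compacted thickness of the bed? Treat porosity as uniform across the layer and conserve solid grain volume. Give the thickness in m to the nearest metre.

39 m

Working in km (1 km = 1000 m; k in km⁻¹ = k in m⁻¹ × 1000):
Porosity at 2.6 km: phi = 0.58·exp(−0.5×2.6) = 0.1581
Solid-volume conservation: h(1−phi) = h₀(1−phi₀) ⇒ h = h₀·(1−phi₀)/(1−phi)
h = 0.078 × (1 − 0.58)/(1 − 0.1581) = 0.078 × 0.4989 = 0.0389 km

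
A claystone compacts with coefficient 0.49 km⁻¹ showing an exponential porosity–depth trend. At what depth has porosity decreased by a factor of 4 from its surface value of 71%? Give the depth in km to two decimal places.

2.83 km

phi/phi₀ = 1/4 ⇒ exp(−β·Z) = 1/4 ⇒ Z = ln(4) / β
Z = 1.3863 / 0.49 = 2.829 km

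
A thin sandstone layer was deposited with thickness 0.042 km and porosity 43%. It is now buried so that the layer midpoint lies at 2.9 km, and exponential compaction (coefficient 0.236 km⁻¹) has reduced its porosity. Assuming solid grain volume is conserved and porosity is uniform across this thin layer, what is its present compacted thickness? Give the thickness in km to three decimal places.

0.031 km

Porosity at 2.9 km: n = 0.43·exp(−0.236×2.9) = 0.2169
Solid-volume conservation: h(1−n) = h₀(1−n₀) ⇒ h = h₀·(1−n₀)/(1−n)
h = 0.042 × (1 − 0.43)/(1 − 0.2169) = 0.042 × 0.7279 = 0.0306 km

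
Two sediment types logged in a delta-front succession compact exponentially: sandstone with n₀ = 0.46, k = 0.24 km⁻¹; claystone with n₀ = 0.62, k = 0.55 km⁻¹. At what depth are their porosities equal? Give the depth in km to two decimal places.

0.96 km

Set n₀ₐ e^(−kₐz) = n₀ᵦ e^(−kᵦz) ⇒ ln(n₀ₐ/n₀ᵦ) = (kₐ − kᵦ)·z
z = ln(0.46/0.62) / (0.24 − 0.55) = -0.2985 / -0.31 = 0.963 km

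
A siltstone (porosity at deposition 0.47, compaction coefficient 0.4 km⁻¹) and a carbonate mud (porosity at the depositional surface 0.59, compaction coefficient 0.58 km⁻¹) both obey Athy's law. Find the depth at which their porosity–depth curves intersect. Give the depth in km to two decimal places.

1.26 km

Set φ₀ₐ e^(−kₐd) = φ₀ᵦ e^(−kᵦd) ⇒ ln(φ₀ₐ/φ₀ᵦ) = (kₐ − kᵦ)·d
d = ln(0.47/0.59) / (0.4 − 0.58) = -0.2274 / -0.18 = 1.263 km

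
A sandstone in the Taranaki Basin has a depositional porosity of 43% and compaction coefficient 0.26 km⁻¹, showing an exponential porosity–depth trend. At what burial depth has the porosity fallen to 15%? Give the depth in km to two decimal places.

4.05 km

Invert Athy's law: z = ln(n₀/n) / c
z = ln(0.43/0.15) / 0.26 = ln(2.867) / 0.26 = 1.0531 / 0.26 = 4.051 km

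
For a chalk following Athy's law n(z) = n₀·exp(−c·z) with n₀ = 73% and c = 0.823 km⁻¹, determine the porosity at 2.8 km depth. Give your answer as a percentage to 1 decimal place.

n = n₀·exp(−c·z) = 0.73 × exp(−0.823 × 2.8) = 0.73 × exp(−2.304)
  = 0.73 × 0.0998 = 0.0729

7.3%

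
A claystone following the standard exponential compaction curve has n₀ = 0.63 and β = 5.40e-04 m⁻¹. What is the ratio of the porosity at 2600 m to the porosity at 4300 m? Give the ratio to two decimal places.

Working in km (1 km = 1000 m; β in km⁻¹ = β in m⁻¹ × 1000):
n(Z₁)/n(Z₂) = e^(−β·Z₁)/e^(−β·Z₂) = e^{β(Z₂−Z₁)}
= exp(0.54 × 1.7) = exp(0.918) = 2.5043

2.50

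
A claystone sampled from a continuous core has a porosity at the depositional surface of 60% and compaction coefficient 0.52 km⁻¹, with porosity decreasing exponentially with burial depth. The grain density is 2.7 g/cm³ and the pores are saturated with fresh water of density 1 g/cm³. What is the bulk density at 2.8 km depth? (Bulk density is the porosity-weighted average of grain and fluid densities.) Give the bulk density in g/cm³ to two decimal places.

2.46 g/cm³

Porosity at depth: phi = 0.6·exp(−0.52×2.8) = 0.6×0.2332 = 0.1399
Bulk density: ρ_b = (1−phi)ρ_g + phi·ρ_f = 0.8601×2.7 + 0.1399×1
       = 2.322 + 0.140 = 2.462 g/cm³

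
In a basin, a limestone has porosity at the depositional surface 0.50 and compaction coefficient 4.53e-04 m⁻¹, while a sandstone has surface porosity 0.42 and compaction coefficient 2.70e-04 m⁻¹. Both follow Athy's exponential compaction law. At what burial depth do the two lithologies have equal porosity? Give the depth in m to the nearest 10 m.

950 m

Working in km (1 km = 1000 m; c in km⁻¹ = c in m⁻¹ × 1000):
Set phi₀ₐ e^(−cₐz) = phi₀ᵦ e^(−cᵦz) ⇒ ln(phi₀ₐ/phi₀ᵦ) = (cₐ − cᵦ)·z
z = ln(0.5/0.42) / (0.453 − 0.27) = 0.1744 / 0.183 = 0.953 km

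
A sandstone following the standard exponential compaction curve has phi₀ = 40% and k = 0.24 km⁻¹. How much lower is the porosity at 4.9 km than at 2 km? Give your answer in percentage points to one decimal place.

phi(2) = 0.4·e^(−0.24×2) = 0.2475
phi(4.9) = 0.4·e^(−0.24×4.9) = 0.1234
Δphi = 0.2475 − 0.1234 = 0.1241

12.4 percentage points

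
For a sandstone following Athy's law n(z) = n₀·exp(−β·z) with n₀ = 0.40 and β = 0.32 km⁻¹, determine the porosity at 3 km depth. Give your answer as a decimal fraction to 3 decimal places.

0.153

n = n₀·exp(−β·z) = 0.4 × exp(−0.32 × 3) = 0.4 × exp(−0.96)
  = 0.4 × 0.3829 = 0.1532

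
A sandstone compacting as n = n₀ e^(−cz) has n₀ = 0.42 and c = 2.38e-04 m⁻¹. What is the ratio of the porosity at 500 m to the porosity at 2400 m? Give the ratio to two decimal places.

Working in km (1 km = 1000 m; c in km⁻¹ = c in m⁻¹ × 1000):
n(z₁)/n(z₂) = e^(−c·z₁)/e^(−c·z₂) = e^{c(z₂−z₁)}
= exp(0.238 × 1.9) = exp(0.4522) = 1.5718

1.57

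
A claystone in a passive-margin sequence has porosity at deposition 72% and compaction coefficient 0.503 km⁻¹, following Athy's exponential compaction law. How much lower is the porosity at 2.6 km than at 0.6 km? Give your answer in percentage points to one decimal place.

n(0.6) = 0.72·e^(−0.503×0.6) = 0.5324
n(2.6) = 0.72·e^(−0.503×2.6) = 0.1947
Δn = 0.5324 − 0.1947 = 0.3377

33.8 percentage points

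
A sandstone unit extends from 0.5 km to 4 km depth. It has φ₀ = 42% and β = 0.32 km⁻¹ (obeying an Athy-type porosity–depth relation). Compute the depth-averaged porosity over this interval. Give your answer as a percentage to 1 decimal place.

⟨φ⟩ = (1/(Z₂−Z₁)) ∫ φ₀ e^(−βZ) dZ = φ₀·(e^(−β·Z₁) − e^(−β·Z₂)) / (β·(Z₂−Z₁))
e^(−0.32×0.5) = 0.8521; e^(−0.32×4) = 0.2780
⟨φ⟩ = 0.42 × (0.8521 − 0.2780) / (0.32 × 3.5) = 0.42 × 0.5126 = 0.2153

21.5%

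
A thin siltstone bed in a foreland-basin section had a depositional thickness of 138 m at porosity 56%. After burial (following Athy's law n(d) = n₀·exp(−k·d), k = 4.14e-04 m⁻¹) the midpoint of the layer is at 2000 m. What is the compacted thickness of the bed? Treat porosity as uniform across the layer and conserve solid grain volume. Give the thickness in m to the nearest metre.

80 m

Working in km (1 km = 1000 m; k in km⁻¹ = k in m⁻¹ × 1000):
Porosity at 2 km: n = 0.56·exp(−0.414×2) = 0.2447
Solid-volume conservation: h(1−n) = h₀(1−n₀) ⇒ h = h₀·(1−n₀)/(1−n)
h = 0.138 × (1 − 0.56)/(1 − 0.2447) = 0.138 × 0.5825 = 0.0804 km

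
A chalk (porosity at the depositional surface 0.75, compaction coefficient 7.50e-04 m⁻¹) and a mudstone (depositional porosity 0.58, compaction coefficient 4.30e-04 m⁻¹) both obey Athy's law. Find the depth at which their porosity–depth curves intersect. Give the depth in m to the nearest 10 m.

Working in km (1 km = 1000 m; c in km⁻¹ = c in m⁻¹ × 1000):
Set φ₀ₐ e^(−cₐd) = φ₀ᵦ e^(−cᵦd) ⇒ ln(φ₀ₐ/φ₀ᵦ) = (cₐ − cᵦ)·d
d = ln(0.75/0.58) / (0.75 − 0.43) = 0.2570 / 0.32 = 0.803 km

800 m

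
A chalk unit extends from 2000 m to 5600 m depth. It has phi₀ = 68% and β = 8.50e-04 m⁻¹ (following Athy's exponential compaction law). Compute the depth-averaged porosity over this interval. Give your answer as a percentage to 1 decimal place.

Working in km (1 km = 1000 m; β in km⁻¹ = β in m⁻¹ × 1000):
⟨phi⟩ = (1/(z₂−z₁)) ∫ phi₀ e^(−βz) dz = phi₀·(e^(−β·z₁) − e^(−β·z₂)) / (β·(z₂−z₁))
e^(−0.85×2) = 0.1827; e^(−0.85×5.6) = 0.0086
⟨phi⟩ = 0.68 × (0.1827 − 0.0086) / (0.85 × 3.6) = 0.68 × 0.0569 = 0.0387

3.9%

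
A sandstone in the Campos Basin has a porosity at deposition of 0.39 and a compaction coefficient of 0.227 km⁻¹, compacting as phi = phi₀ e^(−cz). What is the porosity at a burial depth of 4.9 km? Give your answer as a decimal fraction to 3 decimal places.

phi = phi₀·exp(−c·z) = 0.39 × exp(−0.227 × 4.9) = 0.39 × exp(−1.112)
  = 0.39 × 0.3288 = 0.1282

0.128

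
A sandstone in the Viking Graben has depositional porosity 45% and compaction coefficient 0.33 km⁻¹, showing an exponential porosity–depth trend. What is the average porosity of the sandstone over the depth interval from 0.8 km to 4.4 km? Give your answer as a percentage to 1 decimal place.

⟨n⟩ = (1/(z₂−z₁)) ∫ n₀ e^(−cz) dz = n₀·(e^(−c·z₁) − e^(−c·z₂)) / (c·(z₂−z₁))
e^(−0.33×0.8) = 0.7680; e^(−0.33×4.4) = 0.2341
⟨n⟩ = 0.45 × (0.7680 − 0.2341) / (0.33 × 3.6) = 0.45 × 0.4494 = 0.2022

20.2%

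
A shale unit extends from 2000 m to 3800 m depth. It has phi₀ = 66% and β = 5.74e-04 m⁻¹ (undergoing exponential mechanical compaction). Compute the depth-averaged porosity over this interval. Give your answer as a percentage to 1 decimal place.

13.1%

Working in km (1 km = 1000 m; β in km⁻¹ = β in m⁻¹ × 1000):
⟨phi⟩ = (1/(d₂−d₁)) ∫ phi₀ e^(−βd) dd = phi₀·(e^(−β·d₁) − e^(−β·d₂)) / (β·(d₂−d₁))
e^(−0.574×2) = 0.3173; e^(−0.574×3.8) = 0.1129
⟨phi⟩ = 0.66 × (0.3173 − 0.1129) / (0.574 × 1.8) = 0.66 × 0.1978 = 0.1305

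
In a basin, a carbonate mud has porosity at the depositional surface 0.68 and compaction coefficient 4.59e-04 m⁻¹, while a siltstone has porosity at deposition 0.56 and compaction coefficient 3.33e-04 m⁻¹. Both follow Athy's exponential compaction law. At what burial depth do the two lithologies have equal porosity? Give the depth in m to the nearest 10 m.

1540 m

Working in km (1 km = 1000 m; k in km⁻¹ = k in m⁻¹ × 1000):
Set φ₀ₐ e^(−kₐd) = φ₀ᵦ e^(−kᵦd) ⇒ ln(φ₀ₐ/φ₀ᵦ) = (kₐ − kᵦ)·d
d = ln(0.68/0.56) / (0.459 − 0.333) = 0.1942 / 0.126 = 1.541 km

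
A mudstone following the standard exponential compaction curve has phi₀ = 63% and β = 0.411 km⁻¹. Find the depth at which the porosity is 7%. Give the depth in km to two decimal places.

5.35 km

Invert Athy's law: Z = ln(phi₀/phi) / β
Z = ln(0.63/0.07) / 0.411 = ln(9) / 0.411 = 2.1972 / 0.411 = 5.346 km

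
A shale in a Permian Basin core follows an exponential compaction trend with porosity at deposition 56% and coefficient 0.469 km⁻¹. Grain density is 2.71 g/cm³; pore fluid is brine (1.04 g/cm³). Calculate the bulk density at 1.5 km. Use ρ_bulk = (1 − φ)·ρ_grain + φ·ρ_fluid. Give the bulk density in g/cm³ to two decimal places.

2.25 g/cm³

Porosity at depth: phi = 0.56·exp(−0.469×1.5) = 0.56×0.4949 = 0.2771
Bulk density: ρ_b = (1−phi)ρ_g + phi·ρ_f = 0.7229×2.71 + 0.2771×1.04
       = 1.959 + 0.288 = 2.247 g/cm³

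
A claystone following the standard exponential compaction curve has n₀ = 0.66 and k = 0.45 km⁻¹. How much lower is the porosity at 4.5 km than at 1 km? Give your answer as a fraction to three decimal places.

n(1) = 0.66·e^(−0.45×1) = 0.4208
n(4.5) = 0.66·e^(−0.45×4.5) = 0.0871
Δn = 0.4208 − 0.0871 = 0.3337

0.334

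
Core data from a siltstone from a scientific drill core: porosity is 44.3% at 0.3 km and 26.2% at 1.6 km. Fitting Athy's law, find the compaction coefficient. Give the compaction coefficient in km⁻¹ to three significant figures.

Athy: n(Z) = n₀ e^(−βZ) ⇒ n₁/n₂ = e^{β(Z₂−Z₁)} ⇒ β = ln(n₁/n₂)/(Z₂−Z₁)
β = ln(0.443/0.262) / (1.6 − 0.3) = ln(1.691) / 1.3 = 0.5252 / 1.3 = 0.404 km⁻¹

0.404 km⁻¹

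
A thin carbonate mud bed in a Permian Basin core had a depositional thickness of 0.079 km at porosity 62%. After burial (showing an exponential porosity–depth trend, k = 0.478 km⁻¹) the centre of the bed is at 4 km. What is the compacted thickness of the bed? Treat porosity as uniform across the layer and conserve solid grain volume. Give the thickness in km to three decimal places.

0.033 km

Porosity at 4 km: n = 0.62·exp(−0.478×4) = 0.0916
Solid-volume conservation: h(1−n) = h₀(1−n₀) ⇒ h = h₀·(1−n₀)/(1−n)
h = 0.079 × (1 − 0.62)/(1 − 0.0916) = 0.079 × 0.4183 = 0.0330 km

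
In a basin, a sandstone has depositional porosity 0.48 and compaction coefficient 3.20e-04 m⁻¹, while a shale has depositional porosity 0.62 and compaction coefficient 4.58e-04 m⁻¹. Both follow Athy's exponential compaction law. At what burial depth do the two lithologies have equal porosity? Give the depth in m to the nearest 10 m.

1850 m

Working in km (1 km = 1000 m; β in km⁻¹ = β in m⁻¹ × 1000):
Set n₀ₐ e^(−βₐz) = n₀ᵦ e^(−βᵦz) ⇒ ln(n₀ₐ/n₀ᵦ) = (βₐ − βᵦ)·z
z = ln(0.48/0.62) / (0.32 − 0.458) = -0.2559 / -0.138 = 1.855 km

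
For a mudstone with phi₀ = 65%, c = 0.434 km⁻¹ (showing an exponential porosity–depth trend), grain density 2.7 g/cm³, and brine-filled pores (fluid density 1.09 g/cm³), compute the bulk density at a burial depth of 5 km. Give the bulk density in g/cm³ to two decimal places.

Porosity at depth: phi = 0.65·exp(−0.434×5) = 0.65×0.1142 = 0.0742
Bulk density: ρ_b = (1−phi)ρ_g + phi·ρ_f = 0.9258×2.7 + 0.0742×1.09
       = 2.500 + 0.081 = 2.581 g/cm³

2.58 g/cm³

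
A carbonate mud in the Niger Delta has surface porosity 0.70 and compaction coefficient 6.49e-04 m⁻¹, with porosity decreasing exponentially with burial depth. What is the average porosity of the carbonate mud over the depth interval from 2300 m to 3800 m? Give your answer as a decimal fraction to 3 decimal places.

0.101

Working in km (1 km = 1000 m; β in km⁻¹ = β in m⁻¹ × 1000):
⟨n⟩ = (1/(d₂−d₁)) ∫ n₀ e^(−βd) dd = n₀·(e^(−β·d₁) − e^(−β·d₂)) / (β·(d₂−d₁))
e^(−0.649×2.3) = 0.2248; e^(−0.649×3.8) = 0.0849
⟨n⟩ = 0.7 × (0.2248 − 0.0849) / (0.649 × 1.5) = 0.7 × 0.1437 = 0.1006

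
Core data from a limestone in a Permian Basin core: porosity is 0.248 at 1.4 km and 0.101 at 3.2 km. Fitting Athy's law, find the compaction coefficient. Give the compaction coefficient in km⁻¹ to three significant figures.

0.499 km⁻¹

Athy: φ(d) = φ₀ e^(−βd) ⇒ φ₁/φ₂ = e^{β(d₂−d₁)} ⇒ β = ln(φ₁/φ₂)/(d₂−d₁)
β = ln(0.248/0.101) / (3.2 − 1.4) = ln(2.455) / 1.8 = 0.8983 / 1.8 = 0.4991 km⁻¹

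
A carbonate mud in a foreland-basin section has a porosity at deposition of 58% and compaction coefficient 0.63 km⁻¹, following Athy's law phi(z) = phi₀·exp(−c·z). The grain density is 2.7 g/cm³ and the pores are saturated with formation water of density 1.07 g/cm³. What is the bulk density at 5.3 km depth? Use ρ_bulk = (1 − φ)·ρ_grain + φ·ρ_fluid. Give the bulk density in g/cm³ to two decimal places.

2.67 g/cm³

Porosity at depth: phi = 0.58·exp(−0.63×5.3) = 0.58×0.0355 = 0.0206
Bulk density: ρ_b = (1−phi)ρ_g + phi·ρ_f = 0.9794×2.7 + 0.0206×1.07
       = 2.644 + 0.022 = 2.666 g/cm³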